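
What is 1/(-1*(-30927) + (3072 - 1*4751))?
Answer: 1/29248 ≈ 3.4190e-5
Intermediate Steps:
1/(-1*(-30927) + (3072 - 1*4751)) = 1/(30927 + (3072 - 4751)) = 1/(30927 - 1679) = 1/29248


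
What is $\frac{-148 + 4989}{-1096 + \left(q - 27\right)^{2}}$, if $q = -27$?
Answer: $\frac{4841}{1820} \approx 2.6599$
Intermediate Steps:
$\frac{-148 + 4989}{-1096 + \left(q - 27\right)^{2}} = \frac{-148 + 4989}{-1096 + \left(-27 - 27\right)^{2}} = \frac{4841}{-1096 + \left(-54\right)^{2}} = \frac{4841}{-1096 + 2916} = \frac{4841}{1820}$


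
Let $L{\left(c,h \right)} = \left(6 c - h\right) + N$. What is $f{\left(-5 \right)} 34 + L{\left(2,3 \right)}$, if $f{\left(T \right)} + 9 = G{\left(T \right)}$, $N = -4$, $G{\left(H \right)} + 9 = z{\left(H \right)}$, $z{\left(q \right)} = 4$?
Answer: $-471$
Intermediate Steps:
$G{\left(H \right)} = -5$ ($G{\left(H \right)} = -9 + 4 = -5$)
$f{\left(T \right)} = -14$ ($f{\left(T \right)} = -9 - 5 = -14$)
$L{\left(c,h \right)} = -4 - h + 6 c$ ($L{\left(c,h \right)} = \left(6 c - h\right) - 4 = \left(- h + 6 c\right) - 4 = -4 - h + 6 c$)
$f{\left(-5 \right)} 34 + L{\left(2,3 \right)} = \left(-14\right) 34 - -5 = -476 - -5 = -476 + 5 = -471$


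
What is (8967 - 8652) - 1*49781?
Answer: -49466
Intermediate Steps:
(8967 - 8652) - 1*49781 = 315 - 49781 = -49466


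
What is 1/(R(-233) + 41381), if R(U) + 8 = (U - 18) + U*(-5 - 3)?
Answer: 1/42986 ≈ 2.3263e-5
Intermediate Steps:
R(U) = -26 - 7*U (R(U) = -8 + ((U - 18) + U*(-5 - 3)) = -8 + ((-18 + U) + U*(-8)) = -8 + ((-18 + U) - 8*U) = -8 + (-18 - 7*U) = -26 - 7*U)
1/(R(-233) + 41381) = 1/((-26 - 7*(-233)) + 41381) = 1/((-26 + 1631) + 41381) = 1/(1605 + 41381) = 1/42986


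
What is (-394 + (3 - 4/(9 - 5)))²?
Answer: 153664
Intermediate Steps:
(-394 + (3 - 4/(9 - 5)))² = (-394 + (3 - 4/4))² = (-394 + (3 + (¼)*(-4)))² = (-394 + (3 - 1))² = (-394 + 2)² = (-392)² = 153664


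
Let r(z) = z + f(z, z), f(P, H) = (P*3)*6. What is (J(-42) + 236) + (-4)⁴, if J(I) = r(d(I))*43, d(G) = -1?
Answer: -325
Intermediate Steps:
f(P, H) = 18*P (f(P, H) = (3*P)*6 = 18*P)
r(z) = 19*z (r(z) = z + 18*z = 19*z)
J(I) = -817 (J(I) = (19*(-1))*43 = -19*43 = -817)
(J(-42) + 236) + (-4)⁴ = (-817 + 236) + (-4)⁴ = -581 + 256 = -325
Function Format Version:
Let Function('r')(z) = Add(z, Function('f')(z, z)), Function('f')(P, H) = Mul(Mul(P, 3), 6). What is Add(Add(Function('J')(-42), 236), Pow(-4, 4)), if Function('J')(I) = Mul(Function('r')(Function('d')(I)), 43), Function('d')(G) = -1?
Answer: -325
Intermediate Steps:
Function('f')(P, H) = Mul(18, P) (Function('f')(P, H) = Mul(Mul(3, P), 6) = Mul(18, P))
Function('r')(z) = Mul(19, z) (Function('r')(z) = Add(z, Mul(18, z)) = Mul(19, z))
Function('J')(I) = -817 (Function('J')(I) = Mul(Mul(19, -1), 43) = Mul(-19, 43) = -817)
Add(Add(Function('J')(-42), 236), Pow(-4, 4)) = Add(Add(-817, 236), Pow(-4, 4)) = Add(-581, 256) = -325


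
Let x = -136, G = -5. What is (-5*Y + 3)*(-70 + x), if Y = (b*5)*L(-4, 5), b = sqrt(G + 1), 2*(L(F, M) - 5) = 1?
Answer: -618 + 56650*I ≈ -618.0 + 56650.0*I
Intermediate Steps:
L(F, M) = 11/2 (L(F, M) = 5 + (1/2)*1 = 5 + 1/2 = 11/2)
b = 2*I (b = sqrt(-5 + 1) = sqrt(-4) = 2*I ≈ 2.0*I)
Y = 55*I (Y = ((2*I)*5)*(11/2) = (10*I)*(11/2) = 55*I ≈ 55.0*I)
(-5*Y + 3)*(-70 + x) = (-275*I + 3)*(-70 - 136) = (-275*I + 3)*(-206) = (3 - 275*I)*(-206) = -618 + 56650*I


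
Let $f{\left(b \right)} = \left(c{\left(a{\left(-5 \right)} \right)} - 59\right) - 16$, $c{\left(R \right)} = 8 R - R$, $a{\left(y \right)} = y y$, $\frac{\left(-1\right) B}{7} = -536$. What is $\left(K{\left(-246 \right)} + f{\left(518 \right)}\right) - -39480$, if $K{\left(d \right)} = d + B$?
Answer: $43086$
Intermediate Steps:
$B = 3752$ ($B = \left(-7\right) \left(-536\right) = 3752$)
$a{\left(y \right)} = y^{2}$
$c{\left(R \right)} = 7 R$
$f{\left(b \right)} = 100$ ($f{\left(b \right)} = \left(7 \left(-5\right)^{2} - 59\right) - 16 = \left(7 \cdot 25 - 59\right) - 16 = \left(175 - 59\right) - 16 = 116 - 16 = 100$)
$K{\left(d \right)} = 3752 + d$ ($K{\left(d \right)} = d + 3752 = 3752 + d$)
$\left(K{\left(-246 \right)} + f{\left(518 \right)}\right) - -39480 = \left(\left(3752 - 246\right) + 100\right) - -39480 = \left(3506 + 100\right) + 39480 = 3606 + 39480 = 43086$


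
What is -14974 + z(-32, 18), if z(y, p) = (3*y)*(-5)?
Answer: -14494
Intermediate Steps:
z(y, p) = -15*y
-14974 + z(-32, 18) = -14974 - 15*(-32) = -14974 + 480 = -14494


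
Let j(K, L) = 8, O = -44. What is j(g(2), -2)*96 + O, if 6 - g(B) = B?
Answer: 724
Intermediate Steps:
g(B) = 6 - B
j(g(2), -2)*96 + O = 8*96 - 44 = 768 - 44 = 724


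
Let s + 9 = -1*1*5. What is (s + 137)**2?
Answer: 15129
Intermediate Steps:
s = -14 (s = -9 - 1*1*5 = -9 - 1*5 = -9 - 5 = -14)
(s + 137)**2 = (-14 + 137)**2 = 123**2 = 15129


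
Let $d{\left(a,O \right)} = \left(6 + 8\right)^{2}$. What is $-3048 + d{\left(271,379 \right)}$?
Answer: $-2852$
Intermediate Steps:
$d{\left(a,O \right)} = 196$ ($d{\left(a,O \right)} = 14^{2} = 196$)
$-3048 + d{\left(271,379 \right)} = -3048 + 196 = -2852$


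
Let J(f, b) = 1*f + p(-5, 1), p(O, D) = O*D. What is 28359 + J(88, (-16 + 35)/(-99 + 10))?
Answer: 28442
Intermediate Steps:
p(O, D) = D*O
J(f, b) = -5 + f (J(f, b) = 1*f + 1*(-5) = f - 5 = -5 + f)
28359 + J(88, (-16 + 35)/(-99 + 10)) = 28359 + (-5 + 88) = 28359 + 83 = 28442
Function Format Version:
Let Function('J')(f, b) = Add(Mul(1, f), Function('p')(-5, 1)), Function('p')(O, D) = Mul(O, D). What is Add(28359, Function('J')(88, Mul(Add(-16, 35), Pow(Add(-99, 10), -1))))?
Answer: 28442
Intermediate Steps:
Function('p')(O, D) = Mul(D, O)
Function('J')(f, b) = Add(-5, f) (Function('J')(f, b) = Add(Mul(1, f), Mul(1, -5)) = Add(f, -5) = Add(-5, f))
Add(28359, Function('J')(88, Mul(Add(-16, 35), Pow(Add(-99, 10), -1)))) = Add(28359, Add(-5, 88)) = Add(28359, 83) = 28442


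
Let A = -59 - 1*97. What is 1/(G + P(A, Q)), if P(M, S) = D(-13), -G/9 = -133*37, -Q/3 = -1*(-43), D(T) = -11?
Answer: 1/44278 ≈ 2.2585e-5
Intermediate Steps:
Q = -129 (Q = -(-3)*(-43) = -3*43 = -129)
G = 44289 (G = -(-1197)*37 = -9*(-4921) = 44289)
A = -156 (A = -59 - 97 = -156)
P(M, S) = -11
1/(G + P(A, Q)) = 1/(44289 - 11) = 1/44278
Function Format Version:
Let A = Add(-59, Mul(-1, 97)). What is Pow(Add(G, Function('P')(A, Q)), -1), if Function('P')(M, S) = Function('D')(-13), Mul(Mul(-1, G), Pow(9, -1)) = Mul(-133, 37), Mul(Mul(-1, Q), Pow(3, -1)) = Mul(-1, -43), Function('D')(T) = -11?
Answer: Rational(1, 44278) ≈ 2.2585e-5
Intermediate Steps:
Q = -129 (Q = Mul(-3, Mul(-1, -43)) = Mul(-3, 43) = -129)
G = 44289 (G = Mul(-9, Mul(-133, 37)) = Mul(-9, -4921) = 44289)
A = -156 (A = Add(-59, -97) = -156)
Function('P')(M, S) = -11
Pow(Add(G, Function('P')(A, Q)), -1) = Pow(Add(44289, -11), -1) = Pow(44278, -1) = Rational(1, 44278)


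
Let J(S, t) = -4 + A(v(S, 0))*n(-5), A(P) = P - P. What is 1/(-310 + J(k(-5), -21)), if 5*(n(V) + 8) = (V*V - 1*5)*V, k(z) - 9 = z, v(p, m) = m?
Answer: -1/314 ≈ -0.0031847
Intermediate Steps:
k(z) = 9 + z
n(V) = -8 + V*(-5 + V**2)/5 (n(V) = -8 + ((V*V - 1*5)*V)/5 = -8 + ((V**2 - 5)*V)/5 = -8 + ((-5 + V**2)*V)/5 = -8 + (V*(-5 + V**2))/5 = -8 + V*(-5 + V**2)/5)
A(P) = 0
J(S, t) = -4 (J(S, t) = -4 + 0*(-8 - 1*(-5) + (1/5)*(-5)**3) = -4 + 0*(-8 + 5 + (1/5)*(-125)) = -4 + 0*(-8 + 5 - 25) = -4 + 0*(-28) = -4 + 0 = -4)
1/(-310 + J(k(-5), -21)) = 1/(-310 - 4) = 1/(-314) = -1/314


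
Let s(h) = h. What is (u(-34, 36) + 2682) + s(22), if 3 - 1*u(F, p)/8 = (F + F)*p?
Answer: 22312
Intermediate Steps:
u(F, p) = 24 - 16*F*p (u(F, p) = 24 - 8*(F + F)*p = 24 - 8*2*F*p = 24 - 16*F*p)
(u(-34, 36) + 2682) + s(22) = ((24 - 16*(-34)*36) + 2682) + 22 = ((24 + 19584) + 2682) + 22 = (19608 + 2682) + 22 = 22290 + 22 = 22312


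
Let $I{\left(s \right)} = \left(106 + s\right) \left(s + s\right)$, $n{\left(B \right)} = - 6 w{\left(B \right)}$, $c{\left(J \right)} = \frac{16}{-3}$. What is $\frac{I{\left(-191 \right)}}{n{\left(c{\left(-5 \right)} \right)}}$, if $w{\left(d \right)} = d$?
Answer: $\frac{16235}{16} \approx 1014.7$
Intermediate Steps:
$c{\left(J \right)} = - \frac{16}{3}$ ($c{\left(J \right)} = 16 \left(- \frac{1}{3}\right) = - \frac{16}{3}$)
$n{\left(B \right)} = - 6 B$
$I{\left(s \right)} = 2 s \left(106 + s\right)$ ($I{\left(s \right)} = \left(106 + s\right) 2 s = 2 s \left(106 + s\right)$)
$\frac{I{\left(-191 \right)}}{n{\left(c{\left(-5 \right)} \right)}} = \frac{2 \left(-191\right) \left(106 - 191\right)}{\left(-6\right) \left(- \frac{16}{3}\right)} = \frac{2 \left(-191\right) \left(-85\right)}{32} = 32470 \cdot \frac{1}{32} = \frac{16235}{16}$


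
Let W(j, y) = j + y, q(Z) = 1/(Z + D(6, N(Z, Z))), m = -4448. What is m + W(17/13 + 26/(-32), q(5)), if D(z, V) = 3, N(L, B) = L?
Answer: -925055/208 ≈ -4447.4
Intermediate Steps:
q(Z) = 1/(3 + Z) (q(Z) = 1/(Z + 3) = 1/(3 + Z))
m + W(17/13 + 26/(-32), q(5)) = -4448 + ((17/13 + 26/(-32)) + 1/(3 + 5)) = -4448 + ((17*(1/13) + 26*(-1/32)) + 1/8) = -4448 + ((17/13 - 13/16) + ⅛) = -4448 + (103/208 + ⅛) = -4448 + 129/208 = -925055/208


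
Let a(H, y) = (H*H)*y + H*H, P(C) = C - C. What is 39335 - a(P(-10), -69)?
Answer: 39335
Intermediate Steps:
P(C) = 0
a(H, y) = H² + y*H² (a(H, y) = H²*y + H² = y*H² + H² = H² + y*H²)
39335 - a(P(-10), -69) = 39335 - 0²*(1 - 69) = 39335 - 0*(-68) = 39335 - 1*0 = 39335 + 0 = 39335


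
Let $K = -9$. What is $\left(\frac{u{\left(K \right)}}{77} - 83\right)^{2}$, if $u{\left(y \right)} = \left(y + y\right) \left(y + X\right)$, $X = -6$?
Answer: $\frac{37466641}{5929} \approx 6319.2$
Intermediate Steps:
$u{\left(y \right)} = 2 y \left(-6 + y\right)$ ($u{\left(y \right)} = \left(y + y\right) \left(y - 6\right) = 2 y \left(-6 + y\right)$)
$\left(\frac{u{\left(K \right)}}{77} - 83\right)^{2} = \left(\frac{2 \left(-9\right) \left(-6 - 9\right)}{77} - 83\right)^{2} = \left(2 \left(-9\right) \left(-15\right) \frac{1}{77} - 83\right)^{2} = \left(270 \cdot \frac{1}{77} - 83\right)^{2} = \left(\frac{270}{77} - 83\right)^{2} = \left(- \frac{6121}{77}\right)^{2} = \frac{37466641}{5929}$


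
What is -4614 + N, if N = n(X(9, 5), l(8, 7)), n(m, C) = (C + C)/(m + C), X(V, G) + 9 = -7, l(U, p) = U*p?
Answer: -23056/5 ≈ -4611.2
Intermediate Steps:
X(V, G) = -16 (X(V, G) = -9 - 7 = -16)
n(m, C) = 2*C/(C + m) (n(m, C) = (2*C)/(C + m) = 2*C/(C + m))
N = 14/5 (N = 2*(8*7)/(8*7 - 16) = 2*56/(56 - 16) = 2*56/40 = 2*56*(1/40) = 14/5 ≈ 2.8000)
-4614 + N = -4614 + 14/5 = -23056/5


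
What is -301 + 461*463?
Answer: 213142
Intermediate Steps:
-301 + 461*463 = -301 + 213443 = 213142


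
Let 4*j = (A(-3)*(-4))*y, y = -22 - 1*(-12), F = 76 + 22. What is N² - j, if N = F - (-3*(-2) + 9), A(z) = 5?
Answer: 6839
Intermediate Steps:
F = 98
y = -10 (y = -22 + 12 = -10)
N = 83 (N = 98 - (-3*(-2) + 9) = 98 - (6 + 9) = 98 - 1*15 = 98 - 15 = 83)
j = 50 (j = ((5*(-4))*(-10))/4 = (-20*(-10))/4 = (¼)*200 = 50)
N² - j = 83² - 1*50 = 6889 - 50 = 6839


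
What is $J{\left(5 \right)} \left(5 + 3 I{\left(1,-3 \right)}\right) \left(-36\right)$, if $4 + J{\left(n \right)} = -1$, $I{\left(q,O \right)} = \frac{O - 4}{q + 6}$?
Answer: $360$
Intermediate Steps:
$I{\left(q,O \right)} = \frac{-4 + O}{6 + q}$
$J{\left(n \right)} = -5$ ($J{\left(n \right)} = -4 - 1 = -5$)
$J{\left(5 \right)} \left(5 + 3 I{\left(1,-3 \right)}\right) \left(-36\right) = - 5 \left(5 + 3 \frac{-4 - 3}{6 + 1}\right) \left(-36\right) = - 5 \left(5 + 3 \cdot \frac{1}{7} \left(-7\right)\right) \left(-36\right) = - 5 \left(5 + 3 \left(-1\right)\right) \left(-36\right) = - 5 \left(5 - 3\right) \left(-36\right) = \left(-5\right) 2 \left(-36\right) = \left(-10\right) \left(-36\right) = 360$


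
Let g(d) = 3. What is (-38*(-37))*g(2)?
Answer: 4218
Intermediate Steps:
(-38*(-37))*g(2) = -38*(-37)*3 = 1406*3 = 4218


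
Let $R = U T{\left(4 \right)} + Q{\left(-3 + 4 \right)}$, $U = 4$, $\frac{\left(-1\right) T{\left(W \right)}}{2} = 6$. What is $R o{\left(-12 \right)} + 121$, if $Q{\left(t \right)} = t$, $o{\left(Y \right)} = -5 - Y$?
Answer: $-208$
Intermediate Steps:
$T{\left(W \right)} = -12$ ($T{\left(W \right)} = \left(-2\right) 6 = -12$)
$R = -47$ ($R = 4 \left(-12\right) + \left(-3 + 4\right) = -48 + 1 = -47$)
$R o{\left(-12 \right)} + 121 = - 47 \left(-5 - -12\right) + 121 = - 47 \left(-5 + 12\right) + 121 = \left(-47\right) 7 + 121 = -329 + 121 = -208$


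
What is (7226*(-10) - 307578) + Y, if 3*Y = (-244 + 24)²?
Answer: -1091114/3 ≈ -3.6370e+5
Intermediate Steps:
Y = 48400/3 (Y = (-244 + 24)²/3 = (⅓)*(-220)² = (⅓)*48400 = 48400/3 ≈ 16133.)
(7226*(-10) - 307578) + Y = (7226*(-10) - 307578) + 48400/3 = (-72260 - 307578) + 48400/3 = -379838 + 48400/3 = -1091114/3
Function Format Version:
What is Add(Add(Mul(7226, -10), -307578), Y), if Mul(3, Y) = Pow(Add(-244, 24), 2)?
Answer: Rational(-1091114, 3) ≈ -3.6370e+5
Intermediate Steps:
Y = Rational(48400, 3) (Y = Mul(Rational(1, 3), Pow(Add(-244, 24), 2)) = Mul(Rational(1, 3), Pow(-220, 2)) = Mul(Rational(1, 3), 48400) = Rational(48400, 3) ≈ 16133.)
Add(Add(Mul(7226, -10), -307578), Y) = Add(Add(Mul(7226, -10), -307578), Rational(48400, 3)) = Add(Add(-72260, -307578), Rational(48400, 3)) = Add(-379838, Rational(48400, 3)) = Rational(-1091114, 3)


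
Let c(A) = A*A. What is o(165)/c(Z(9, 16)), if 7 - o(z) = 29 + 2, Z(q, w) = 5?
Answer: -24/25 ≈ -0.96000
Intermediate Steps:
o(z) = -24 (o(z) = 7 - (29 + 2) = 7 - 1*31 = 7 - 31 = -24)
c(A) = A²
o(165)/c(Z(9, 16)) = -24/(5²) = -24/25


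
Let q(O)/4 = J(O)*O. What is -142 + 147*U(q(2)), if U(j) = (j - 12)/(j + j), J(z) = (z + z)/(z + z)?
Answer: -715/4 ≈ -178.75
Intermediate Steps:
J(z) = 1 (J(z) = (2*z)/((2*z)) = (2*z)*(1/(2*z)) = 1)
q(O) = 4*O (q(O) = 4*(1*O) = 4*O)
U(j) = (-12 + j)/(2*j) (U(j) = (-12 + j)/((2*j)) = (-12 + j)*(1/(2*j)) = (-12 + j)/(2*j))
-142 + 147*U(q(2)) = -142 + 147*((-12 + 4*2)/(2*((4*2)))) = -142 + 147*((1/2)*(-12 + 8)/8) = -142 + 147*((1/2)*(1/8)*(-4)) = -142 + 147*(-1/4) = -142 - 147/4 = -715/4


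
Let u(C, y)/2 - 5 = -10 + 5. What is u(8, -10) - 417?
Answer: -417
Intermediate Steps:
u(C, y) = 0 (u(C, y) = 10 + 2*(-10 + 5) = 10 + 2*(-5) = 10 - 10 = 0)
u(8, -10) - 417 = 0 - 417 = -417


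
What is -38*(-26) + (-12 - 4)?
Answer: 972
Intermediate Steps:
-38*(-26) + (-12 - 4) = 988 - 16 = 972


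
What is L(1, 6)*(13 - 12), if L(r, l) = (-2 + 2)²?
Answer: 0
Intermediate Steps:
L(r, l) = 0 (L(r, l) = 0² = 0)
L(1, 6)*(13 - 12) = 0*(13 - 12) = 0*1 = 0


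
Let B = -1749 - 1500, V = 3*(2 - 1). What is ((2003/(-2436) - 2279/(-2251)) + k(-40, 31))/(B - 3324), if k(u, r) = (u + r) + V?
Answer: 31857725/36042624828 ≈ 0.00088389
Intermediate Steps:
V = 3 (V = 3*1 = 3)
k(u, r) = 3 + r + u (k(u, r) = (u + r) + 3 = (r + u) + 3 = 3 + r + u)
B = -3249
((2003/(-2436) - 2279/(-2251)) + k(-40, 31))/(B - 3324) = ((2003/(-2436) - 2279/(-2251)) + (3 + 31 - 40))/(-3249 - 3324) = ((2003*(-1/2436) - 2279*(-1/2251)) - 6)/(-6573) = ((-2003/2436 + 2279/2251) - 6)*(-1/6573) = (1042891/5483436 - 6)*(-1/6573) = -31857725/5483436*(-1/6573) = 31857725/36042624828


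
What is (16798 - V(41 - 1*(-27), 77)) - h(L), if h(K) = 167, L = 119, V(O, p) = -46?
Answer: 16677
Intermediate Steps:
(16798 - V(41 - 1*(-27), 77)) - h(L) = (16798 - 1*(-46)) - 1*167 = (16798 + 46) - 167 = 16844 - 167 = 16677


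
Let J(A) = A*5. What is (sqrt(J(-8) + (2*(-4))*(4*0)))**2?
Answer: -40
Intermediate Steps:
J(A) = 5*A
(sqrt(J(-8) + (2*(-4))*(4*0)))**2 = (sqrt(5*(-8) + (2*(-4))*(4*0)))**2 = (sqrt(-40 - 8*0))**2 = (sqrt(-40 + 0))**2 = (sqrt(-40))**2 = (2*I*sqrt(10))**2 = -40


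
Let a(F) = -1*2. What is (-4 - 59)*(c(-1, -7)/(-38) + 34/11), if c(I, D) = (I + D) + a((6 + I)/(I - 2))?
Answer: -44163/209 ≈ -211.31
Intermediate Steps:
a(F) = -2
c(I, D) = -2 + D + I (c(I, D) = (I + D) - 2 = (D + I) - 2 = -2 + D + I)
(-4 - 59)*(c(-1, -7)/(-38) + 34/11) = (-4 - 59)*((-2 - 7 - 1)/(-38) + 34/11) = -63*(-10*(-1/38) + 34*(1/11)) = -63*(5/19 + 34/11) = -63*701/209 = -44163/209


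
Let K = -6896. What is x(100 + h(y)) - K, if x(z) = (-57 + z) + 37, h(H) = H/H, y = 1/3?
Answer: 6977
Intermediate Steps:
y = 1/3 ≈ 0.33333
h(H) = 1
x(z) = -20 + z
x(100 + h(y)) - K = (-20 + (100 + 1)) - 1*(-6896) = (-20 + 101) + 6896 = 81 + 6896 = 6977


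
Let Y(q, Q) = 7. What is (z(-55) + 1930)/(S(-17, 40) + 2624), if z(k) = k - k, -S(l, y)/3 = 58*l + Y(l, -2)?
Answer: 1930/5561 ≈ 0.34706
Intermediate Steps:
S(l, y) = -21 - 174*l (S(l, y) = -3*(58*l + 7) = -3*(7 + 58*l) = -21 - 174*l)
z(k) = 0
(z(-55) + 1930)/(S(-17, 40) + 2624) = (0 + 1930)/((-21 - 174*(-17)) + 2624) = 1930/((-21 + 2958) + 2624) = 1930/(2937 + 2624) = 1930/5561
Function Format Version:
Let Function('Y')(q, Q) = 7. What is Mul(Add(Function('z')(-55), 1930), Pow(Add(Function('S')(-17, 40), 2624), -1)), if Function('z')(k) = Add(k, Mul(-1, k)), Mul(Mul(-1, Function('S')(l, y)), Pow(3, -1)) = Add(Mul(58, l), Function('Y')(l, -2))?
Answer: Rational(1930, 5561) ≈ 0.34706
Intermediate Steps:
Function('S')(l, y) = Add(-21, Mul(-174, l)) (Function('S')(l, y) = Mul(-3, Add(Mul(58, l), 7)) = Mul(-3, Add(7, Mul(58, l))) = Add(-21, Mul(-174, l)))
Function('z')(k) = 0
Mul(Add(Function('z')(-55), 1930), Pow(Add(Function('S')(-17, 40), 2624), -1)) = Mul(Add(0, 1930), Pow(Add(Add(-21, Mul(-174, -17)), 2624), -1)) = Mul(1930, Pow(Add(Add(-21, 2958), 2624), -1)) = Mul(1930, Pow(Add(2937, 2624), -1)) = Mul(1930, Pow(5561, -1)) = Mul(1930, Rational(1, 5561)) = Rational(1930, 5561)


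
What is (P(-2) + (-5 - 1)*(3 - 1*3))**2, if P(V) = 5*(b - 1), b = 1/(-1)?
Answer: 100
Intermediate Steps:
b = -1 (b = 1*(-1) = -1)
P(V) = -10 (P(V) = 5*(-1 - 1) = 5*(-2) = -10)
(P(-2) + (-5 - 1)*(3 - 1*3))**2 = (-10 + (-5 - 1)*(3 - 1*3))**2 = (-10 - 6*(3 - 3))**2 = (-10 - 6*0)**2 = (-10 + 0)**2 = (-10)**2 = 100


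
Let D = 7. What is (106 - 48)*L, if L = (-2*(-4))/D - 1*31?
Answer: -12122/7 ≈ -1731.7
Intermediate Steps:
L = -209/7 (L = -2*(-4)/7 - 1*31 = 8*(1/7) - 31 = 8/7 - 31 = -209/7 ≈ -29.857)
(106 - 48)*L = (106 - 48)*(-209/7) = 58*(-209/7) = -12122/7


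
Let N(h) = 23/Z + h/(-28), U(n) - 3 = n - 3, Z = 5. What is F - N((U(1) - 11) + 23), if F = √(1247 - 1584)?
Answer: -579/140 + I*√337 ≈ -4.1357 + 18.358*I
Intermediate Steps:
U(n) = n (U(n) = 3 + (n - 3) = 3 + (-3 + n) = n)
N(h) = 23/5 - h/28 (N(h) = 23/5 + h/(-28) = 23*(⅕) + h*(-1/28) = 23/5 - h/28)
F = I*√337 (F = √(-337) = I*√337 ≈ 18.358*I)
F - N((U(1) - 11) + 23) = I*√337 - (23/5 - ((1 - 11) + 23)/28) = I*√337 - (23/5 - (-10 + 23)/28) = I*√337 - (23/5 - 1/28*13) = I*√337 - (23/5 - 13/28) = I*√337 - 1*579/140 = I*√337 - 579/140 = -579/140 + I*√337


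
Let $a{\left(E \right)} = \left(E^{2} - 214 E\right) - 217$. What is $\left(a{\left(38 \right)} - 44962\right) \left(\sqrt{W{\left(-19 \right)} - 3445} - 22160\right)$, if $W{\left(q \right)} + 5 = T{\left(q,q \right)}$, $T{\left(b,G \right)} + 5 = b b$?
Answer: $1149372720 - 51867 i \sqrt{3094} \approx 1.1494 \cdot 10^{9} - 2.885 \cdot 10^{6} i$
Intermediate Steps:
$a{\left(E \right)} = -217 + E^{2} - 214 E$
$T{\left(b,G \right)} = -5 + b^{2}$ ($T{\left(b,G \right)} = -5 + b b = -5 + b^{2}$)
$W{\left(q \right)} = -10 + q^{2}$ ($W{\left(q \right)} = -5 + \left(-5 + q^{2}\right) = -10 + q^{2}$)
$\left(a{\left(38 \right)} - 44962\right) \left(\sqrt{W{\left(-19 \right)} - 3445} - 22160\right) = \left(\left(-217 + 38^{2} - 8132\right) - 44962\right) \left(\sqrt{\left(-10 + \left(-19\right)^{2}\right) - 3445} - 22160\right) = \left(\left(-217 + 1444 - 8132\right) - 44962\right) \left(\sqrt{\left(-10 + 361\right) - 3445} - 22160\right) = \left(-6905 - 44962\right) \left(\sqrt{351 - 3445} - 22160\right) = - 51867 \left(\sqrt{-3094} - 22160\right) = - 51867 \left(i \sqrt{3094} - 22160\right) = - 51867 \left(-22160 + i \sqrt{3094}\right) = 1149372720 - 51867 i \sqrt{3094}$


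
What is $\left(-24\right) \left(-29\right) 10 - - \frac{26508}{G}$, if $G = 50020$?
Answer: $\frac{87041427}{12505} \approx 6960.5$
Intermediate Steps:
$\left(-24\right) \left(-29\right) 10 - - \frac{26508}{G} = \left(-24\right) \left(-29\right) 10 - - \frac{26508}{50020} = 696 \cdot 10 - \left(-26508\right) \frac{1}{50020} = 6960 - - \frac{6627}{12505} = 6960 + \frac{6627}{12505} = \frac{87041427}{12505}$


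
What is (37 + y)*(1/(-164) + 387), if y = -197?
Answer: -2538680/41 ≈ -61919.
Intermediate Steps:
(37 + y)*(1/(-164) + 387) = (37 - 197)*(1/(-164) + 387) = -160*(-1/164 + 387) = -160*63467/164 = -2538680/41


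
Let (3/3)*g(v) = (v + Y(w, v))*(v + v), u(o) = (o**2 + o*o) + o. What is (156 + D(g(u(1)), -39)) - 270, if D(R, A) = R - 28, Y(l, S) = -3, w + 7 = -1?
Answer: -142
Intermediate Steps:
w = -8 (w = -7 - 1 = -8)
u(o) = o + 2*o**2 (u(o) = (o**2 + o**2) + o = 2*o**2 + o = o + 2*o**2)
g(v) = 2*v*(-3 + v) (g(v) = (v - 3)*(v + v) = (-3 + v)*(2*v) = 2*v*(-3 + v))
D(R, A) = -28 + R
(156 + D(g(u(1)), -39)) - 270 = (156 + (-28 + 2*(1*(1 + 2*1))*(-3 + 1*(1 + 2*1)))) - 270 = (156 + (-28 + 2*(1*(1 + 2))*(-3 + 1*(1 + 2)))) - 270 = (156 + (-28 + 2*(1*3)*(-3 + 1*3))) - 270 = (156 + (-28 + 2*3*(-3 + 3))) - 270 = (156 + (-28 + 2*3*0)) - 270 = (156 + (-28 + 0)) - 270 = (156 - 28) - 270 = 128 - 270 = -142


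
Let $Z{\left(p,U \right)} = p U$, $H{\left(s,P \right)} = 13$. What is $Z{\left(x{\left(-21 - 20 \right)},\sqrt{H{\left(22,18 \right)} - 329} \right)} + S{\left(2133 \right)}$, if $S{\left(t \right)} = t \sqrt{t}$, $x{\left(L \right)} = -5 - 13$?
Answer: $6399 \sqrt{237} - 36 i \sqrt{79} \approx 98511.0 - 319.98 i$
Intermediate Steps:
$x{\left(L \right)} = -18$
$Z{\left(p,U \right)} = U p$
$S{\left(t \right)} = t^{\frac{3}{2}}$
$Z{\left(x{\left(-21 - 20 \right)},\sqrt{H{\left(22,18 \right)} - 329} \right)} + S{\left(2133 \right)} = \sqrt{13 - 329} \left(-18\right) + 2133^{\frac{3}{2}} = \sqrt{-316} \left(-18\right) + 6399 \sqrt{237} = 2 i \sqrt{79} \left(-18\right) + 6399 \sqrt{237} = - 36 i \sqrt{79} + 6399 \sqrt{237} = 6399 \sqrt{237} - 36 i \sqrt{79}$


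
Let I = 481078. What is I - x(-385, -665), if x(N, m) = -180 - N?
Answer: 480873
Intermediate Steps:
I - x(-385, -665) = 481078 - (-180 - 1*(-385)) = 481078 - (-180 + 385) = 481078 - 1*205 = 481078 - 205 = 480873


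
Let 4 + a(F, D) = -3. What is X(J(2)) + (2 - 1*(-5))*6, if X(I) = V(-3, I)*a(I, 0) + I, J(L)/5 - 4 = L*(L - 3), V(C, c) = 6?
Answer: 10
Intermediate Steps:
J(L) = 20 + 5*L*(-3 + L) (J(L) = 20 + 5*(L*(L - 3)) = 20 + 5*(L*(-3 + L)) = 20 + 5*L*(-3 + L))
a(F, D) = -7 (a(F, D) = -4 - 3 = -7)
X(I) = -42 + I (X(I) = 6*(-7) + I = -42 + I)
X(J(2)) + (2 - 1*(-5))*6 = (-42 + (20 - 15*2 + 5*2²)) + (2 - 1*(-5))*6 = (-42 + (20 - 30 + 5*4)) + (2 + 5)*6 = (-42 + (20 - 30 + 20)) + 7*6 = (-42 + 10) + 42 = -32 + 42 = 10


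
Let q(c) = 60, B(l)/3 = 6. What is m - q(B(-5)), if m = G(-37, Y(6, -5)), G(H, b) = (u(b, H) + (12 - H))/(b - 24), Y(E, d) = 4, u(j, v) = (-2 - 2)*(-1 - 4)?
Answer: -1269/20 ≈ -63.450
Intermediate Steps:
B(l) = 18 (B(l) = 3*6 = 18)
u(j, v) = 20 (u(j, v) = -4*(-5) = 20)
G(H, b) = (32 - H)/(-24 + b) (G(H, b) = (20 + (12 - H))/(b - 24) = (32 - H)/(-24 + b))
m = -69/20 (m = (32 - 1*(-37))/(-24 + 4) = (32 + 37)/(-20) = -1/20*69 = -69/20 ≈ -3.4500)
m - q(B(-5)) = -69/20 - 1*60 = -69/20 - 60 = -1269/20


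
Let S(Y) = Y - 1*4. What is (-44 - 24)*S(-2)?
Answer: 408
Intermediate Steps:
S(Y) = -4 + Y (S(Y) = Y - 4 = -4 + Y)
(-44 - 24)*S(-2) = (-44 - 24)*(-4 - 2) = -68*(-6) = 408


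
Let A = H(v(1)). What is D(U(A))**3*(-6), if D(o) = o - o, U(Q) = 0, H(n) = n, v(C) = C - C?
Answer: 0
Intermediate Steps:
v(C) = 0
A = 0
D(o) = 0
D(U(A))**3*(-6) = 0**3*(-6) = 0*(-6) = 0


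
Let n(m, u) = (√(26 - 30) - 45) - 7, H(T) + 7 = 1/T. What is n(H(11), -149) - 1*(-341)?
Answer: 289 + 2*I ≈ 289.0 + 2.0*I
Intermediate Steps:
H(T) = -7 + 1/T
n(m, u) = -52 + 2*I (n(m, u) = (√(-4) - 45) - 7 = (2*I - 45) - 7 = (-45 + 2*I) - 7 = -52 + 2*I)
n(H(11), -149) - 1*(-341) = (-52 + 2*I) - 1*(-341) = (-52 + 2*I) + 341 = 289 + 2*I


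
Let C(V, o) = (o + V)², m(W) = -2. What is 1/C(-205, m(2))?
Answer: 1/42849 ≈ 2.3338e-5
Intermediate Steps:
C(V, o) = (V + o)²
1/C(-205, m(2)) = 1/((-205 - 2)²) = 1/((-207)²) = 1/42849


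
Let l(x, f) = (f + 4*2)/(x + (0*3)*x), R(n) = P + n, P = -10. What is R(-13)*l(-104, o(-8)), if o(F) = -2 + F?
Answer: -23/52 ≈ -0.44231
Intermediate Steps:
R(n) = -10 + n
l(x, f) = (8 + f)/x (l(x, f) = (f + 8)/(x + 0*x) = (8 + f)/(x + 0) = (8 + f)/x)
R(-13)*l(-104, o(-8)) = (-10 - 13)*((8 + (-2 - 8))/(-104)) = -(-23)*(8 - 10)/104 = -(-23)*(-2)/104 = -23*1/52 = -23/52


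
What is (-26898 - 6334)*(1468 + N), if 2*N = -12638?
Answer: 161208432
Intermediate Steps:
N = -6319 (N = (½)*(-12638) = -6319)
(-26898 - 6334)*(1468 + N) = (-26898 - 6334)*(1468 - 6319) = -33232*(-4851) = 161208432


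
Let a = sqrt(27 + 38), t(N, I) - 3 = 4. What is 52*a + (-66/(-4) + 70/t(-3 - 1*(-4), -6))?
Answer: 53/2 + 52*sqrt(65) ≈ 445.74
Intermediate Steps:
t(N, I) = 7 (t(N, I) = 3 + 4 = 7)
a = sqrt(65) ≈ 8.0623
52*a + (-66/(-4) + 70/t(-3 - 1*(-4), -6)) = 52*sqrt(65) + (-66/(-4) + 70/7) = 52*sqrt(65) + (-66*(-1/4) + 70*(1/7)) = 52*sqrt(65) + (33/2 + 10) = 52*sqrt(65) + 53/2 = 53/2 + 52*sqrt(65)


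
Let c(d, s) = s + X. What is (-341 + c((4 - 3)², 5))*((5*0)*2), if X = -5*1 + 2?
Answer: 0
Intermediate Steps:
X = -3 (X = -5 + 2 = -3)
c(d, s) = -3 + s (c(d, s) = s - 3 = -3 + s)
(-341 + c((4 - 3)², 5))*((5*0)*2) = (-341 + (-3 + 5))*((5*0)*2) = (-341 + 2)*(0*2) = -339*0 = 0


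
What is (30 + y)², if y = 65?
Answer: 9025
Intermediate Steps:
(30 + y)² = (30 + 65)² = 95² = 9025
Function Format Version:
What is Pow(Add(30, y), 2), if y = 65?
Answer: 9025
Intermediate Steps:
Pow(Add(30, y), 2) = Pow(Add(30, 65), 2) = Pow(95, 2) = 9025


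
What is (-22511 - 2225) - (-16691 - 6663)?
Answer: -1382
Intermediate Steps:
(-22511 - 2225) - (-16691 - 6663) = -24736 - 1*(-23354) = -24736 + 23354 = -1382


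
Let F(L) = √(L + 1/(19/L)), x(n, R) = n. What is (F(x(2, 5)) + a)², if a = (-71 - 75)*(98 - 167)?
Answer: 1928224084/19 + 40296*√190/19 ≈ 1.0151e+8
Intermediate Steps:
F(L) = 2*√95*√L/19 (F(L) = √(L + L/19) = √(20*L/19) = 2*√95*√L/19)
a = 10074 (a = -146*(-69) = 10074)
(F(x(2, 5)) + a)² = (2*√95*√2/19 + 10074)² = (2*√190/19 + 10074)² = (10074 + 2*√190/19)²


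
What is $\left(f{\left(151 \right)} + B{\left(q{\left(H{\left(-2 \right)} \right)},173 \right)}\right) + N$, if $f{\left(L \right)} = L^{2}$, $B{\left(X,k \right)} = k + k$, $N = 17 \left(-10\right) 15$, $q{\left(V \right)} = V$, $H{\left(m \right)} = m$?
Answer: $20597$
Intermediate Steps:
$N = -2550$ ($N = \left(-170\right) 15 = -2550$)
$B{\left(X,k \right)} = 2 k$
$\left(f{\left(151 \right)} + B{\left(q{\left(H{\left(-2 \right)} \right)},173 \right)}\right) + N = \left(151^{2} + 2 \cdot 173\right) - 2550 = \left(22801 + 346\right) - 2550 = 23147 - 2550 = 20597$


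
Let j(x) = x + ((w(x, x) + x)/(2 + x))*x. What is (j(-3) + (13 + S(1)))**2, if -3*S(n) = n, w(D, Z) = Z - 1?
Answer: 1156/9 ≈ 128.44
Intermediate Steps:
w(D, Z) = -1 + Z
S(n) = -n/3
j(x) = x + x*(-1 + 2*x)/(2 + x) (j(x) = x + (((-1 + x) + x)/(2 + x))*x = x + ((-1 + 2*x)/(2 + x))*x = x + x*(-1 + 2*x)/(2 + x))
(j(-3) + (13 + S(1)))**2 = (-3*(1 + 3*(-3))/(2 - 3) + (13 - 1/3*1))**2 = (-3*(1 - 9)/(-1) + (13 - 1/3))**2 = (-3*(-1)*(-8) + 38/3)**2 = (-24 + 38/3)**2 = (-34/3)**2 = 1156/9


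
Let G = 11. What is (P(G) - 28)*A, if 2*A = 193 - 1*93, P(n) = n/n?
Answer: -1350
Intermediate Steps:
P(n) = 1
A = 50 (A = (193 - 1*93)/2 = (193 - 93)/2 = (1/2)*100 = 50)
(P(G) - 28)*A = (1 - 28)*50 = -27*50 = -1350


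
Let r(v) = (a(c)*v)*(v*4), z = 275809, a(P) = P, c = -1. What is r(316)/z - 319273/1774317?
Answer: -796763160265/489372597453 ≈ -1.6281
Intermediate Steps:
r(v) = -4*v² (r(v) = (-v)*(v*4) = (-v)*(4*v) = -4*v²)
r(316)/z - 319273/1774317 = -4*316²/275809 - 319273/1774317 = -4*99856*(1/275809) - 319273*1/1774317 = -399424*1/275809 - 319273/1774317 = -399424/275809 - 319273/1774317 = -796763160265/489372597453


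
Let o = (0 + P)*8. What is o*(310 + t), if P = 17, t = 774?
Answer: 147424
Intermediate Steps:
o = 136 (o = (0 + 17)*8 = 17*8 = 136)
o*(310 + t) = 136*(310 + 774) = 136*1084 = 147424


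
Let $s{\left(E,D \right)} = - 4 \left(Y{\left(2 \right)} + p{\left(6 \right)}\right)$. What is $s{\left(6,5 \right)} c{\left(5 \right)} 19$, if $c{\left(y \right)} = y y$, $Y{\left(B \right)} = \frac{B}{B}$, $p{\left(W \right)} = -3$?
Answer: $3800$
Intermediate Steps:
$Y{\left(B \right)} = 1$
$c{\left(y \right)} = y^{2}$
$s{\left(E,D \right)} = 8$ ($s{\left(E,D \right)} = - 4 \left(1 - 3\right) = \left(-4\right) \left(-2\right) = 8$)
$s{\left(6,5 \right)} c{\left(5 \right)} 19 = 8 \cdot 5^{2} \cdot 19 = 8 \cdot 25 \cdot 19 = 200 \cdot 19 = 3800$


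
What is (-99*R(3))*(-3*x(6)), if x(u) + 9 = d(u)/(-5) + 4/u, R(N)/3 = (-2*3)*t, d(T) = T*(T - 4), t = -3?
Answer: -860706/5 ≈ -1.7214e+5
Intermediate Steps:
d(T) = T*(-4 + T)
R(N) = 54 (R(N) = 3*(-2*3*(-3)) = 3*(-6*(-3)) = 3*18 = 54)
x(u) = -9 + 4/u - u*(-4 + u)/5 (x(u) = -9 + ((u*(-4 + u))/(-5) + 4/u) = -9 + ((u*(-4 + u))*(-⅕) + 4/u) = -9 + (-u*(-4 + u)/5 + 4/u) = -9 + (4/u - u*(-4 + u)/5) = -9 + 4/u - u*(-4 + u)/5)
(-99*R(3))*(-3*x(6)) = (-99*54)*(-3*(20 - 1*6*(45 + 6*(-4 + 6)))/(5*6)) = -(-16038)*(⅕)*(⅙)*(20 - 1*6*(45 + 6*2)) = -(-16038)*(⅕)*(⅙)*(20 - 1*6*(45 + 12)) = -(-16038)*(⅕)*(⅙)*(20 - 1*6*57) = -(-16038)*(⅕)*(⅙)*(20 - 342) = -(-16038)*(⅕)*(⅙)*(-322) = -(-16038)*(-161)/15 = -5346*161/5 = -860706/5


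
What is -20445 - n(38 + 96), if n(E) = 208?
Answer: -20653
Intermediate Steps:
-20445 - n(38 + 96) = -20445 - 1*208 = -20445 - 208 = -20653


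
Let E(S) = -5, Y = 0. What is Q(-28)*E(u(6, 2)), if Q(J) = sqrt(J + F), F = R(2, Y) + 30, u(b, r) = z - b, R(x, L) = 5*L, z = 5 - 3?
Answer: -5*sqrt(2) ≈ -7.0711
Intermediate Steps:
z = 2
u(b, r) = 2 - b
F = 30 (F = 5*0 + 30 = 0 + 30 = 30)
Q(J) = sqrt(30 + J) (Q(J) = sqrt(J + 30) = sqrt(30 + J))
Q(-28)*E(u(6, 2)) = sqrt(30 - 28)*(-5) = sqrt(2)*(-5) = -5*sqrt(2)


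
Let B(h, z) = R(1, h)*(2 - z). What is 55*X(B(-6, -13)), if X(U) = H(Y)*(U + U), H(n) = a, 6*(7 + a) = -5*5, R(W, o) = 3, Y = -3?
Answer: -55275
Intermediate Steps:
a = -67/6 (a = -7 + (-5*5)/6 = -7 + (1/6)*(-25) = -7 - 25/6 = -67/6 ≈ -11.167)
H(n) = -67/6
B(h, z) = 6 - 3*z (B(h, z) = 3*(2 - z) = 6 - 3*z)
X(U) = -67*U/3 (X(U) = -67*(U + U)/6 = -67*U/3)
55*X(B(-6, -13)) = 55*(-67*(6 - 3*(-13))/3) = 55*(-67*(6 + 39)/3) = 55*(-67/3*45) = 55*(-1005) = -55275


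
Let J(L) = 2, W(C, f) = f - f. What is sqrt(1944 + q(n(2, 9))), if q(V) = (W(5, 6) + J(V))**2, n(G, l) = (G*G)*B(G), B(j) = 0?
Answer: 2*sqrt(487) ≈ 44.136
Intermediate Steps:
W(C, f) = 0
n(G, l) = 0 (n(G, l) = (G*G)*0 = G**2*0 = 0)
q(V) = 4 (q(V) = (0 + 2)**2 = 2**2 = 4)
sqrt(1944 + q(n(2, 9))) = sqrt(1944 + 4) = sqrt(1948) = 2*sqrt(487)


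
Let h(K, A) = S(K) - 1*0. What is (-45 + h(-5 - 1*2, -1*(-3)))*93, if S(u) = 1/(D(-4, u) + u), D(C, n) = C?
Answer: -46128/11 ≈ -4193.5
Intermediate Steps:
S(u) = 1/(-4 + u)
h(K, A) = 1/(-4 + K) (h(K, A) = 1/(-4 + K) - 1*0 = 1/(-4 + K) + 0 = 1/(-4 + K))
(-45 + h(-5 - 1*2, -1*(-3)))*93 = (-45 + 1/(-4 + (-5 - 1*2)))*93 = (-45 + 1/(-4 + (-5 - 2)))*93 = (-45 + 1/(-4 - 7))*93 = (-45 + 1/(-11))*93 = (-45 - 1/11)*93 = -496/11*93 = -46128/11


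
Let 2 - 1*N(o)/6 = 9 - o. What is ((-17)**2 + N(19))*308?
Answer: 111188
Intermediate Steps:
N(o) = -42 + 6*o (N(o) = 12 - 6*(9 - o) = 12 + (-54 + 6*o) = -42 + 6*o)
((-17)**2 + N(19))*308 = ((-17)**2 + (-42 + 6*19))*308 = (289 + (-42 + 114))*308 = (289 + 72)*308 = 361*308 = 111188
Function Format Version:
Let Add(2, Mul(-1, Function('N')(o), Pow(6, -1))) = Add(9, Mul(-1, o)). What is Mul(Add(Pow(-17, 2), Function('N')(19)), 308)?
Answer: 111188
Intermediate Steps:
Function('N')(o) = Add(-42, Mul(6, o)) (Function('N')(o) = Add(12, Mul(-6, Add(9, Mul(-1, o)))) = Add(12, Add(-54, Mul(6, o))) = Add(-42, Mul(6, o)))
Mul(Add(Pow(-17, 2), Function('N')(19)), 308) = Mul(Add(Pow(-17, 2), Add(-42, Mul(6, 19))), 308) = Mul(Add(289, Add(-42, 114)), 308) = Mul(Add(289, 72), 308) = Mul(361, 308) = 111188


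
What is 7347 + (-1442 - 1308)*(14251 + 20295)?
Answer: -94994153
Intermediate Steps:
7347 + (-1442 - 1308)*(14251 + 20295) = 7347 - 2750*34546 = 7347 - 95001500 = -94994153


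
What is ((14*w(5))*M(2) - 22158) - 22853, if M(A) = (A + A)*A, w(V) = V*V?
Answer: -42211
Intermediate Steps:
w(V) = V²
M(A) = 2*A² (M(A) = (2*A)*A = 2*A²)
((14*w(5))*M(2) - 22158) - 22853 = ((14*5²)*(2*2²) - 22158) - 22853 = ((14*25)*(2*4) - 22158) - 22853 = (350*8 - 22158) - 22853 = (2800 - 22158) - 22853 = -19358 - 22853 = -42211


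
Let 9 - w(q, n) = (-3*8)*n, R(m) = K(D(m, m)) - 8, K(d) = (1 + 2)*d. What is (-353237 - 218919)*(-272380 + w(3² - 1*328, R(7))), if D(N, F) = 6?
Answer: 155701384436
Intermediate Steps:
K(d) = 3*d
R(m) = 10 (R(m) = 3*6 - 8 = 18 - 8 = 10)
w(q, n) = 9 + 24*n (w(q, n) = 9 - (-3*8)*n = 9 - (-24)*n = 9 + 24*n)
(-353237 - 218919)*(-272380 + w(3² - 1*328, R(7))) = (-353237 - 218919)*(-272380 + (9 + 24*10)) = -572156*(-272380 + (9 + 240)) = -572156*(-272380 + 249) = -572156*(-272131) = 155701384436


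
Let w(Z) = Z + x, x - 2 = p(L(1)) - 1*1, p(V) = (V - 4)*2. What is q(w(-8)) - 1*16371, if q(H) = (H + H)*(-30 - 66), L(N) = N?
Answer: -13875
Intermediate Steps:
p(V) = -8 + 2*V (p(V) = (-4 + V)*2 = -8 + 2*V)
x = -5 (x = 2 + ((-8 + 2*1) - 1*1) = 2 + ((-8 + 2) - 1) = 2 + (-6 - 1) = 2 - 7 = -5)
w(Z) = -5 + Z (w(Z) = Z - 5 = -5 + Z)
q(H) = -192*H (q(H) = (2*H)*(-96) = -192*H)
q(w(-8)) - 1*16371 = -192*(-5 - 8) - 1*16371 = -192*(-13) - 16371 = 2496 - 16371 = -13875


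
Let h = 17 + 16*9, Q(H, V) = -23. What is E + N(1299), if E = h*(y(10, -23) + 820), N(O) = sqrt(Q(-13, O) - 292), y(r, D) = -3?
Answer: 131537 + 3*I*sqrt(35) ≈ 1.3154e+5 + 17.748*I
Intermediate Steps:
N(O) = 3*I*sqrt(35) (N(O) = sqrt(-23 - 292) = sqrt(-315) = 3*I*sqrt(35))
h = 161 (h = 17 + 144 = 161)
E = 131537 (E = 161*(-3 + 820) = 161*817 = 131537)
E + N(1299) = 131537 + 3*I*sqrt(35)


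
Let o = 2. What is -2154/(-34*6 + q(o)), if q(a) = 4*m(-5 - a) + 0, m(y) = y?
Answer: 1077/116 ≈ 9.2845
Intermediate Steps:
q(a) = -20 - 4*a (q(a) = 4*(-5 - a) + 0 = (-20 - 4*a) + 0 = -20 - 4*a)
-2154/(-34*6 + q(o)) = -2154/(-34*6 + (-20 - 4*2)) = -2154/(-204 + (-20 - 8)) = -2154/(-204 - 28) = -2154/(-232) = -2154*(-1/232) = 1077/116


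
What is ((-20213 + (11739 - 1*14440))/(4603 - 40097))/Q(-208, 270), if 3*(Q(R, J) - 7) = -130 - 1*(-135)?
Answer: 34371/461422 ≈ 0.074489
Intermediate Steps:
Q(R, J) = 26/3 (Q(R, J) = 7 + (-130 - 1*(-135))/3 = 7 + (-130 + 135)/3 = 7 + (⅓)*5 = 7 + 5/3 = 26/3)
((-20213 + (11739 - 1*14440))/(4603 - 40097))/Q(-208, 270) = ((-20213 + (11739 - 1*14440))/(4603 - 40097))/(26/3) = ((-20213 + (11739 - 14440))/(-35494))*(3/26) = ((-20213 - 2701)*(-1/35494))*(3/26) = -22914*(-1/35494)*(3/26) = (11457/17747)*(3/26) = 34371/461422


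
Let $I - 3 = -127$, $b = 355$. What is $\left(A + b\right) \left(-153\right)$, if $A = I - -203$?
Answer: $-66402$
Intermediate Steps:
$I = -124$ ($I = 3 - 127 = -124$)
$A = 79$ ($A = -124 - -203 = -124 + 203 = 79$)
$\left(A + b\right) \left(-153\right) = \left(79 + 355\right) \left(-153\right) = 434 \left(-153\right) = -66402$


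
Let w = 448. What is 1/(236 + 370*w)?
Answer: 1/165996 ≈ 6.0242e-6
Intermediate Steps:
1/(236 + 370*w) = 1/(236 + 370*448) = 1/(236 + 165760) = 1/165996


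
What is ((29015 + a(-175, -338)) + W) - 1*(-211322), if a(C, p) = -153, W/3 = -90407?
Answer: -31037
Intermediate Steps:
W = -271221 (W = 3*(-90407) = -271221)
((29015 + a(-175, -338)) + W) - 1*(-211322) = ((29015 - 153) - 271221) - 1*(-211322) = (28862 - 271221) + 211322 = -242359 + 211322 = -31037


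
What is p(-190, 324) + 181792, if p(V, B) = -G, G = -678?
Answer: 182470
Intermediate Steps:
p(V, B) = 678 (p(V, B) = -1*(-678) = 678)
p(-190, 324) + 181792 = 678 + 181792 = 182470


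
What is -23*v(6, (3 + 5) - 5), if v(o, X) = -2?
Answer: 46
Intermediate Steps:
-23*v(6, (3 + 5) - 5) = -23*(-2) = 46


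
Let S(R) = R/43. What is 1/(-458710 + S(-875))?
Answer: -43/19725405 ≈ -2.1799e-6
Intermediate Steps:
S(R) = R/43 (S(R) = R*(1/43) = R/43)
1/(-458710 + S(-875)) = 1/(-458710 + (1/43)*(-875)) = 1/(-458710 - 875/43) = 1/(-19725405/43) = -43/19725405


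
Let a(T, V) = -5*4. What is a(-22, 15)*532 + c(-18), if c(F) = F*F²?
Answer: -16472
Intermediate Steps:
a(T, V) = -20
c(F) = F³
a(-22, 15)*532 + c(-18) = -20*532 + (-18)³ = -10640 - 5832 = -16472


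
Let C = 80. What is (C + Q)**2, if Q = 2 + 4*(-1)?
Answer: 6084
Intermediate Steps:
Q = -2 (Q = 2 - 4 = -2)
(C + Q)**2 = (80 - 2)**2 = 78**2 = 6084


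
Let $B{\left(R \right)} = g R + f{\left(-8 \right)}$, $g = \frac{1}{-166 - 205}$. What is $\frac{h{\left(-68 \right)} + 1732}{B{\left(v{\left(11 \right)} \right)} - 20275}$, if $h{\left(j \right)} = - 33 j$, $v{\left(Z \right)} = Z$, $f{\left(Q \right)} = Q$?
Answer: $- \frac{368774}{1881251} \approx -0.19603$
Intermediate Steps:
$g = - \frac{1}{371}$ ($g = \frac{1}{-371} = - \frac{1}{371} \approx -0.0026954$)
$B{\left(R \right)} = -8 - \frac{R}{371}$ ($B{\left(R \right)} = - \frac{R}{371} - 8 = -8 - \frac{R}{371}$)
$\frac{h{\left(-68 \right)} + 1732}{B{\left(v{\left(11 \right)} \right)} - 20275} = \frac{\left(-33\right) \left(-68\right) + 1732}{\left(-8 - \frac{11}{371}\right) - 20275} = \frac{2244 + 1732}{\left(-8 - \frac{11}{371}\right) - 20275} = \frac{3976}{- \frac{2979}{371} - 20275} = \frac{3976}{- \frac{7525004}{371}} = 3976 \left(- \frac{371}{7525004}\right) = - \frac{368774}{1881251}$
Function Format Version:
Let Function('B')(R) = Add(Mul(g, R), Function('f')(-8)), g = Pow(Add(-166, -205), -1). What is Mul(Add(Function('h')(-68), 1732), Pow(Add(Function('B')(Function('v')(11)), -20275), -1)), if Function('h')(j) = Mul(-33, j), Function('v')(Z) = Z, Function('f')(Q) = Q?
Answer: Rational(-368774, 1881251) ≈ -0.19603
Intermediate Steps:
g = Rational(-1, 371) (g = Pow(-371, -1) = Rational(-1, 371) ≈ -0.0026954)
Function('B')(R) = Add(-8, Mul(Rational(-1, 371), R)) (Function('B')(R) = Add(Mul(Rational(-1, 371), R), -8) = Add(-8, Mul(Rational(-1, 371), R)))
Mul(Add(Function('h')(-68), 1732), Pow(Add(Function('B')(Function('v')(11)), -20275), -1)) = Mul(Add(Mul(-33, -68), 1732), Pow(Add(Add(-8, Mul(Rational(-1, 371), 11)), -20275), -1)) = Mul(Add(2244, 1732), Pow(Add(Add(-8, Rational(-11, 371)), -20275), -1)) = Mul(3976, Pow(Add(Rational(-2979, 371), -20275), -1)) = Mul(3976, Pow(Rational(-7525004, 371), -1)) = Mul(3976, Rational(-371, 7525004)) = Rational(-368774, 1881251)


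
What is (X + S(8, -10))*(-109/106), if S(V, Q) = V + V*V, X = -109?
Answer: 4033/106 ≈ 38.047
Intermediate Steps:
S(V, Q) = V + V²
(X + S(8, -10))*(-109/106) = (-109 + 8*(1 + 8))*(-109/106) = (-109 + 8*9)*(-109*1/106) = (-109 + 72)*(-109/106) = -37*(-109/106) = 4033/106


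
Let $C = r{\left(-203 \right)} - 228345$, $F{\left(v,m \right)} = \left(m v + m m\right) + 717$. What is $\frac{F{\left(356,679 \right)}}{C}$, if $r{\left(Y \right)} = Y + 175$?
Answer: $- \frac{703482}{228373} \approx -3.0804$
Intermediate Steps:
$r{\left(Y \right)} = 175 + Y$
$F{\left(v,m \right)} = 717 + m^{2} + m v$ ($F{\left(v,m \right)} = \left(m v + m^{2}\right) + 717 = \left(m^{2} + m v\right) + 717 = 717 + m^{2} + m v$)
$C = -228373$ ($C = \left(175 - 203\right) - 228345 = -28 - 228345 = -228373$)
$\frac{F{\left(356,679 \right)}}{C} = \frac{717 + 679^{2} + 679 \cdot 356}{-228373} = \left(717 + 461041 + 241724\right) \left(- \frac{1}{228373}\right) = 703482 \left(- \frac{1}{228373}\right) = - \frac{703482}{228373}$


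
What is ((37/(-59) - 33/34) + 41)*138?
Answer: 5453829/1003 ≈ 5437.5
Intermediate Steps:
((37/(-59) - 33/34) + 41)*138 = ((37*(-1/59) - 33*1/34) + 41)*138 = ((-37/59 - 33/34) + 41)*138 = (-3205/2006 + 41)*138 = (79041/2006)*138 = 5453829/1003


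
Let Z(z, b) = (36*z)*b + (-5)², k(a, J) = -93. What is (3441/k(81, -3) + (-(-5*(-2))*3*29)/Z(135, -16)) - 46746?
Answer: -727335127/15547 ≈ -46783.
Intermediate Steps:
Z(z, b) = 25 + 36*b*z (Z(z, b) = 36*b*z + 25 = 25 + 36*b*z)
(3441/k(81, -3) + (-(-5*(-2))*3*29)/Z(135, -16)) - 46746 = (3441/(-93) + (-(-5*(-2))*3*29)/(25 + 36*(-16)*135)) - 46746 = (3441*(-1/93) + (-10*3*29)/(25 - 77760)) - 46746 = (-37 + (-1*30*29)/(-77735)) - 46746 = (-37 - 30*29*(-1/77735)) - 46746 = (-37 - 870*(-1/77735)) - 46746 = (-37 + 174/15547) - 46746 = -575065/15547 - 46746 = -727335127/15547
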